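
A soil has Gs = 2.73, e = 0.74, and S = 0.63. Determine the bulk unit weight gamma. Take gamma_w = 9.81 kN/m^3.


Using gamma = gamma_w * (Gs + S*e) / (1 + e)
Numerator: Gs + S*e = 2.73 + 0.63*0.74 = 3.1962
Denominator: 1 + e = 1 + 0.74 = 1.74
gamma = 9.81 * 3.1962 / 1.74
gamma = 18.02 kN/m^3


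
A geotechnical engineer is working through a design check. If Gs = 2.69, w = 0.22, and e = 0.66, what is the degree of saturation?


Using S = Gs * w / e
S = 2.69 * 0.22 / 0.66
S = 0.8967


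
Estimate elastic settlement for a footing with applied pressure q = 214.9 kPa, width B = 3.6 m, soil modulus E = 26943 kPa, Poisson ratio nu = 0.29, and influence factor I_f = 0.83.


Result: 21.828 mm

Derivation:
Using Se = q * B * (1 - nu^2) * I_f / E
1 - nu^2 = 1 - 0.29^2 = 0.9159
Se = 214.9 * 3.6 * 0.9159 * 0.83 / 26943
Se = 0.021828 m
Convert to mm: Se = 0.021828 * 1000 = 21.828 mm


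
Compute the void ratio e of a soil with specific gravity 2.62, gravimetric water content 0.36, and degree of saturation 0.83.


Using the relation e = Gs * w / S
e = 2.62 * 0.36 / 0.83
e = 1.1364


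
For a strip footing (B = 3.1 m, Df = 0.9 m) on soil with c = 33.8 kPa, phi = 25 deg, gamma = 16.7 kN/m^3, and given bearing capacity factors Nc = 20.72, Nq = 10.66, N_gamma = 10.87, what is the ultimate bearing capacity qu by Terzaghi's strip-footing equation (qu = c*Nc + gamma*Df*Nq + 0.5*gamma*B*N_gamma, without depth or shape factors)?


Result: 1141.93 kPa

Derivation:
Compute qu = c*Nc + gamma*Df*Nq + 0.5*gamma*B*N_gamma
Term 1: 33.8 * 20.72 = 700.336
Term 2: 16.7 * 0.9 * 10.66 = 160.2198
Term 3: 0.5 * 16.7 * 3.1 * 10.87 = 281.36995
qu = 700.336 + 160.2198 + 281.36995
qu = 1141.93 kPa


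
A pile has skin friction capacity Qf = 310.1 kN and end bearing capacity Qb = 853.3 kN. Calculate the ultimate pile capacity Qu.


Result: 1163.4 kN

Derivation:
Using Qu = Qf + Qb
Qu = 310.1 + 853.3
Qu = 1163.4 kN


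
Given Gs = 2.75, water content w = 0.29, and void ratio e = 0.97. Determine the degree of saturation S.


Using S = Gs * w / e
S = 2.75 * 0.29 / 0.97
S = 0.8222


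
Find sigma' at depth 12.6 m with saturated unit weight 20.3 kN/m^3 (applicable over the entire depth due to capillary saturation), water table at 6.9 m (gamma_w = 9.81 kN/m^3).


Total stress = gamma_sat * depth
sigma = 20.3 * 12.6 = 255.78 kPa
Pore water pressure u = gamma_w * (depth - d_wt)
u = 9.81 * (12.6 - 6.9) = 55.917 kPa
Effective stress = sigma - u
sigma' = 255.78 - 55.917 = 199.86 kPa


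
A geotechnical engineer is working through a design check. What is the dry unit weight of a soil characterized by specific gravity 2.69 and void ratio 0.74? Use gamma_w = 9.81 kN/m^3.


Result: 15.166 kN/m^3

Derivation:
Using gamma_d = Gs * gamma_w / (1 + e)
gamma_d = 2.69 * 9.81 / (1 + 0.74)
gamma_d = 2.69 * 9.81 / 1.74
gamma_d = 15.166 kN/m^3


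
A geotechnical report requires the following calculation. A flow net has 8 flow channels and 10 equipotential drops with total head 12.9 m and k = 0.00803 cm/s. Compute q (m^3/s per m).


Result: 0.0008287 m^3/s per m

Derivation:
Convert k to m/s for unit consistency with H:
k = 0.00803 cm/s = 0.00803 / 100 m/s = 8.03e-05 m/s
Using q = k * H * Nf / Nd
Nf / Nd = 8 / 10 = 0.8
q = 8.03e-05 * 12.9 * 0.8
q = 0.0008287 m^3/s per m


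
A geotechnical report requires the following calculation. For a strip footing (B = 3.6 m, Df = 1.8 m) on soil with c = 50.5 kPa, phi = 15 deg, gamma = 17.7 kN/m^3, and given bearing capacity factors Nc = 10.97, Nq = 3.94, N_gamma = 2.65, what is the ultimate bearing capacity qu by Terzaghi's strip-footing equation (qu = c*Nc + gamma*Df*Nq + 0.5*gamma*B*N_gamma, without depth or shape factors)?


Result: 763.94 kPa

Derivation:
Compute qu = c*Nc + gamma*Df*Nq + 0.5*gamma*B*N_gamma
Term 1: 50.5 * 10.97 = 553.985
Term 2: 17.7 * 1.8 * 3.94 = 125.5284
Term 3: 0.5 * 17.7 * 3.6 * 2.65 = 84.429
qu = 553.985 + 125.5284 + 84.429
qu = 763.94 kPa


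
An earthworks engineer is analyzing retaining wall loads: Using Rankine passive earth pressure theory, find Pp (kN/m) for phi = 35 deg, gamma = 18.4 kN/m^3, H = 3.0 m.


Result: 305.55 kN/m

Derivation:
Compute passive earth pressure coefficient:
Kp = tan^2(45 + phi/2) = tan^2(62.5) = 3.690172
Compute passive force:
Pp = 0.5 * Kp * gamma * H^2
Pp = 0.5 * 3.690172 * 18.4 * 3.0^2
Pp = 305.55 kN/m


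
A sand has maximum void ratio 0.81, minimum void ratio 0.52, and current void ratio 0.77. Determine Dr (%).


Using Dr = (e_max - e) / (e_max - e_min) * 100
e_max - e = 0.81 - 0.77 = 0.04
e_max - e_min = 0.81 - 0.52 = 0.29
Dr = 0.04 / 0.29 * 100
Dr = 13.79 %


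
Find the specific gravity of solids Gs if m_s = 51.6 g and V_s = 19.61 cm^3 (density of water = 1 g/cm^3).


Using Gs = m_s / (V_s * rho_w)
Since rho_w = 1 g/cm^3:
Gs = 51.6 / 19.61
Gs = 2.631


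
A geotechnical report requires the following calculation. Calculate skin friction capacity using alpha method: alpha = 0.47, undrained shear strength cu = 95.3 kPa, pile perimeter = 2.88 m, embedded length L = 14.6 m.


Using Qs = alpha * cu * perimeter * L
Qs = 0.47 * 95.3 * 2.88 * 14.6
Qs = 1883.37 kN


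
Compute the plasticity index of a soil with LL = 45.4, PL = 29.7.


Result: 15.7

Derivation:
Using PI = LL - PL
PI = 45.4 - 29.7
PI = 15.7


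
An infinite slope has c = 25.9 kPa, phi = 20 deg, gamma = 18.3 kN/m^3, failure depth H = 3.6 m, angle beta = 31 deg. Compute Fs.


Using Fs = c / (gamma*H*sin(beta)*cos(beta)) + tan(phi)/tan(beta)
Cohesion contribution = 25.9 / (18.3*3.6*sin(31)*cos(31))
Cohesion contribution = 0.890515
Friction contribution = tan(20)/tan(31) = 0.605748
Fs = 0.890515 + 0.605748
Fs = 1.496


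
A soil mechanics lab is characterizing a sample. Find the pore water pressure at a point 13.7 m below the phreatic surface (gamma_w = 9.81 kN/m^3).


Using u = gamma_w * h_w
u = 9.81 * 13.7
u = 134.4 kPa


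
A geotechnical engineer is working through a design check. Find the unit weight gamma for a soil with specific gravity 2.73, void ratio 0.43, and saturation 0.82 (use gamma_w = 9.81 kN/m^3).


Using gamma = gamma_w * (Gs + S*e) / (1 + e)
Numerator: Gs + S*e = 2.73 + 0.82*0.43 = 3.0826
Denominator: 1 + e = 1 + 0.43 = 1.43
gamma = 9.81 * 3.0826 / 1.43
gamma = 21.147 kN/m^3


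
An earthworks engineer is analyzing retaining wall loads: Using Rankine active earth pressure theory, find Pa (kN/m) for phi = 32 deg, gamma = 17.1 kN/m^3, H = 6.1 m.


Compute active earth pressure coefficient:
Ka = tan^2(45 - phi/2) = tan^2(29.0) = 0.307259
Compute active force:
Pa = 0.5 * Ka * gamma * H^2
Pa = 0.5 * 0.307259 * 17.1 * 6.1^2
Pa = 97.75 kN/m


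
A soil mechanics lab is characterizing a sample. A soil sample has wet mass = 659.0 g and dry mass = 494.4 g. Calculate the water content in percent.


Result: 33.29 %

Derivation:
Using w = (m_wet - m_dry) / m_dry * 100
m_wet - m_dry = 659.0 - 494.4 = 164.6 g
w = 164.6 / 494.4 * 100
w = 33.29 %


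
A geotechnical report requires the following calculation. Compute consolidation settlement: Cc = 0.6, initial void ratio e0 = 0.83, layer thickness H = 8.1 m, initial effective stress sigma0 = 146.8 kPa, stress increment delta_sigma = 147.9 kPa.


Using Sc = Cc * H / (1 + e0) * log10((sigma0 + delta_sigma) / sigma0)
Stress ratio = (146.8 + 147.9) / 146.8 = 2.00749
log10(2.00749) = 0.302654
Cc * H / (1 + e0) = 0.6 * 8.1 / (1 + 0.83) = 2.65574
Sc = 2.65574 * 0.302654
Sc = 0.8038 m


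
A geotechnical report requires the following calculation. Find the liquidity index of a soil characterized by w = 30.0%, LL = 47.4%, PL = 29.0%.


First compute the plasticity index:
PI = LL - PL = 47.4 - 29.0 = 18.4
Then compute the liquidity index:
LI = (w - PL) / PI
LI = (30.0 - 29.0) / 18.4
LI = 0.054


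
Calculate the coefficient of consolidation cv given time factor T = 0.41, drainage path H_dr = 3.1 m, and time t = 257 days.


Result: 0.01533 m^2/day

Derivation:
Using cv = T * H_dr^2 / t
H_dr^2 = 3.1^2 = 9.61
cv = 0.41 * 9.61 / 257
cv = 0.01533 m^2/day


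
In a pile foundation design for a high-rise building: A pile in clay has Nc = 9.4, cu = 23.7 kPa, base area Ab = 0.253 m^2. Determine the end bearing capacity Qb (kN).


Using Qb = Nc * cu * Ab
Qb = 9.4 * 23.7 * 0.253
Qb = 56.36 kN


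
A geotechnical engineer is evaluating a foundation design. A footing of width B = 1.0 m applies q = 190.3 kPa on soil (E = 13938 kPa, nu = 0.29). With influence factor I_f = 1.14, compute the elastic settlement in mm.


Result: 14.256 mm

Derivation:
Using Se = q * B * (1 - nu^2) * I_f / E
1 - nu^2 = 1 - 0.29^2 = 0.9159
Se = 190.3 * 1.0 * 0.9159 * 1.14 / 13938
Se = 0.014256 m
Convert to mm: Se = 0.014256 * 1000 = 14.256 mm


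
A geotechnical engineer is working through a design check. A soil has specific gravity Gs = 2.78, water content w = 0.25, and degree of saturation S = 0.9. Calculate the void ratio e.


Using the relation e = Gs * w / S
e = 2.78 * 0.25 / 0.9
e = 0.7722


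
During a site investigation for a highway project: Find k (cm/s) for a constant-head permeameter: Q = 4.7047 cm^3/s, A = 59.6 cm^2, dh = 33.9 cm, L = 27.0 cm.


Compute hydraulic gradient:
i = dh / L = 33.9 / 27.0 = 1.25556
Then apply Darcy's law:
k = Q / (A * i)
k = 4.7047 / (59.6 * 1.25556)
k = 4.7047 / 74.8311
k = 0.062871 cm/s


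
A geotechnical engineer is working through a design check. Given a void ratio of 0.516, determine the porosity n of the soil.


Result: 0.3404

Derivation:
Using the relation n = e / (1 + e)
n = 0.516 / (1 + 0.516)
n = 0.516 / 1.516
n = 0.3404


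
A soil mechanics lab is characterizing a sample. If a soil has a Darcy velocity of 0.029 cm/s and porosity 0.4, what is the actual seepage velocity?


Using v_s = v_d / n
v_s = 0.029 / 0.4
v_s = 0.0725 cm/s


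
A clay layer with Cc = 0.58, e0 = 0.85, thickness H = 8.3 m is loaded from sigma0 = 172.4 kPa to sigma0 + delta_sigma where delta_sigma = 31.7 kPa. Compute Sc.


Using Sc = Cc * H / (1 + e0) * log10((sigma0 + delta_sigma) / sigma0)
Stress ratio = (172.4 + 31.7) / 172.4 = 1.18387
log10(1.18387) = 0.0733057
Cc * H / (1 + e0) = 0.58 * 8.3 / (1 + 0.85) = 2.60216
Sc = 2.60216 * 0.0733057
Sc = 0.1908 m


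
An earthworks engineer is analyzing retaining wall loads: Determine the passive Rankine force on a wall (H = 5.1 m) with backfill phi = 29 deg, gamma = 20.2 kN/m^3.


Compute passive earth pressure coefficient:
Kp = tan^2(45 + phi/2) = tan^2(59.5) = 2.88206
Compute passive force:
Pp = 0.5 * Kp * gamma * H^2
Pp = 0.5 * 2.88206 * 20.2 * 5.1^2
Pp = 757.12 kN/m


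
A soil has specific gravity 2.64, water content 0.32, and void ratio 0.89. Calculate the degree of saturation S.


Using S = Gs * w / e
S = 2.64 * 0.32 / 0.89
S = 0.9492


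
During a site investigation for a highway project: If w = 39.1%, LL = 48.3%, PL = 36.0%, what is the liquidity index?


Result: 0.252

Derivation:
First compute the plasticity index:
PI = LL - PL = 48.3 - 36.0 = 12.3
Then compute the liquidity index:
LI = (w - PL) / PI
LI = (39.1 - 36.0) / 12.3
LI = 0.252


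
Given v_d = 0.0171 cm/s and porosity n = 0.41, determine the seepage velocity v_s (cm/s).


Using v_s = v_d / n
v_s = 0.0171 / 0.41
v_s = 0.04171 cm/s


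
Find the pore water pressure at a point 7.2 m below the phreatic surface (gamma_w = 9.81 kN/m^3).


Using u = gamma_w * h_w
u = 9.81 * 7.2
u = 70.63 kPa


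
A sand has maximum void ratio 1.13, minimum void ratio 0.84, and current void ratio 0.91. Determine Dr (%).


Using Dr = (e_max - e) / (e_max - e_min) * 100
e_max - e = 1.13 - 0.91 = 0.22
e_max - e_min = 1.13 - 0.84 = 0.29
Dr = 0.22 / 0.29 * 100
Dr = 75.86 %


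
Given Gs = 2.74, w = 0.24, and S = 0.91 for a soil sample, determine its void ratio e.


Using the relation e = Gs * w / S
e = 2.74 * 0.24 / 0.91
e = 0.7226


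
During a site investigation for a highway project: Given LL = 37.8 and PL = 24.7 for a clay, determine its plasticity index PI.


Using PI = LL - PL
PI = 37.8 - 24.7
PI = 13.1


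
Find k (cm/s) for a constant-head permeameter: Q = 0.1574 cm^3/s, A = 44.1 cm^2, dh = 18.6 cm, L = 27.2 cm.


Compute hydraulic gradient:
i = dh / L = 18.6 / 27.2 = 0.683824
Then apply Darcy's law:
k = Q / (A * i)
k = 0.1574 / (44.1 * 0.683824)
k = 0.1574 / 30.1566
k = 0.005219 cm/s


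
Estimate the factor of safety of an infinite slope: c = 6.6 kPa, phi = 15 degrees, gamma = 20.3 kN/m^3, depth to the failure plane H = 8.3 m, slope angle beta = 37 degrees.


Using Fs = c / (gamma*H*sin(beta)*cos(beta)) + tan(phi)/tan(beta)
Cohesion contribution = 6.6 / (20.3*8.3*sin(37)*cos(37))
Cohesion contribution = 0.0815001
Friction contribution = tan(15)/tan(37) = 0.355581
Fs = 0.0815001 + 0.355581
Fs = 0.437


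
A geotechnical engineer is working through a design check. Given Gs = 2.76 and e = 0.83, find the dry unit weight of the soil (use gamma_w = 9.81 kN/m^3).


Result: 14.795 kN/m^3

Derivation:
Using gamma_d = Gs * gamma_w / (1 + e)
gamma_d = 2.76 * 9.81 / (1 + 0.83)
gamma_d = 2.76 * 9.81 / 1.83
gamma_d = 14.795 kN/m^3


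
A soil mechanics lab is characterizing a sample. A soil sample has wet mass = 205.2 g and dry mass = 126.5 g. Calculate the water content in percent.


Result: 62.21 %

Derivation:
Using w = (m_wet - m_dry) / m_dry * 100
m_wet - m_dry = 205.2 - 126.5 = 78.7 g
w = 78.7 / 126.5 * 100
w = 62.21 %


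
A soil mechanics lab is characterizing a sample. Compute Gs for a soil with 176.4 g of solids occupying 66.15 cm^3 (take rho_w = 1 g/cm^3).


Result: 2.667

Derivation:
Using Gs = m_s / (V_s * rho_w)
Since rho_w = 1 g/cm^3:
Gs = 176.4 / 66.15
Gs = 2.667


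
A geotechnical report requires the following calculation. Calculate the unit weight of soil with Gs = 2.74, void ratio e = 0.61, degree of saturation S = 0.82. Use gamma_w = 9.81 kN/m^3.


Using gamma = gamma_w * (Gs + S*e) / (1 + e)
Numerator: Gs + S*e = 2.74 + 0.82*0.61 = 3.2402
Denominator: 1 + e = 1 + 0.61 = 1.61
gamma = 9.81 * 3.2402 / 1.61
gamma = 19.743 kN/m^3


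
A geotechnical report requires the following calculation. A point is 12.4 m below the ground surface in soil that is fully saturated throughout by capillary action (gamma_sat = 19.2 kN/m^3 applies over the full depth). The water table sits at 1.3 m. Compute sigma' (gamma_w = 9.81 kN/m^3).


Result: 129.19 kPa

Derivation:
Total stress = gamma_sat * depth
sigma = 19.2 * 12.4 = 238.08 kPa
Pore water pressure u = gamma_w * (depth - d_wt)
u = 9.81 * (12.4 - 1.3) = 108.891 kPa
Effective stress = sigma - u
sigma' = 238.08 - 108.891 = 129.19 kPa


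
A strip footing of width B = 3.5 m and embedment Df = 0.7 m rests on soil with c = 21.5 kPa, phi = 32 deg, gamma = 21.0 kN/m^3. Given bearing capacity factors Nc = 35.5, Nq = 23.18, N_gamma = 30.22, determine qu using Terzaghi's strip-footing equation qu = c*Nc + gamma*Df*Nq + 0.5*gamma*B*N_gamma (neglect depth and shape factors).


Compute qu = c*Nc + gamma*Df*Nq + 0.5*gamma*B*N_gamma
Term 1: 21.5 * 35.5 = 763.25
Term 2: 21.0 * 0.7 * 23.18 = 340.746
Term 3: 0.5 * 21.0 * 3.5 * 30.22 = 1110.585
qu = 763.25 + 340.746 + 1110.585
qu = 2214.58 kPa


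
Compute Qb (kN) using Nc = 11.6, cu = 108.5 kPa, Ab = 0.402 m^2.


Using Qb = Nc * cu * Ab
Qb = 11.6 * 108.5 * 0.402
Qb = 505.96 kN


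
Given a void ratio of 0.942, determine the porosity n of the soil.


Using the relation n = e / (1 + e)
n = 0.942 / (1 + 0.942)
n = 0.942 / 1.942
n = 0.4851


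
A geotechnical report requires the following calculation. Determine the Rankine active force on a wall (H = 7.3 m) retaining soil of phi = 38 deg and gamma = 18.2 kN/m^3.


Compute active earth pressure coefficient:
Ka = tan^2(45 - phi/2) = tan^2(26.0) = 0.237883
Compute active force:
Pa = 0.5 * Ka * gamma * H^2
Pa = 0.5 * 0.237883 * 18.2 * 7.3^2
Pa = 115.36 kN/m


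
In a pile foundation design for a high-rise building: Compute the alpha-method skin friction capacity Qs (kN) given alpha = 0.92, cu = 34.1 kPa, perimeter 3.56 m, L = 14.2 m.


Using Qs = alpha * cu * perimeter * L
Qs = 0.92 * 34.1 * 3.56 * 14.2
Qs = 1585.92 kN


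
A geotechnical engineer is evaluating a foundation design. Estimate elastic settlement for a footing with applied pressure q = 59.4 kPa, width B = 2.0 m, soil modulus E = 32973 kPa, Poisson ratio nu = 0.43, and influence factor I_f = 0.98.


Using Se = q * B * (1 - nu^2) * I_f / E
1 - nu^2 = 1 - 0.43^2 = 0.8151
Se = 59.4 * 2.0 * 0.8151 * 0.98 / 32973
Se = 0.002878 m
Convert to mm: Se = 0.002878 * 1000 = 2.878 mm


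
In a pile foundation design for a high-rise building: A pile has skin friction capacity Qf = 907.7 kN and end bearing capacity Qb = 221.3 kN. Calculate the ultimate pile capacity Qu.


Result: 1129.0 kN

Derivation:
Using Qu = Qf + Qb
Qu = 907.7 + 221.3
Qu = 1129.0 kN


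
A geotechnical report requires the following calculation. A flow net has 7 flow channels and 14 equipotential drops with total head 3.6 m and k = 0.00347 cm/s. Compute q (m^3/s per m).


Convert k to m/s for unit consistency with H:
k = 0.00347 cm/s = 0.00347 / 100 m/s = 3.47e-05 m/s
Using q = k * H * Nf / Nd
Nf / Nd = 7 / 14 = 0.5
q = 3.47e-05 * 3.6 * 0.5
q = 6.246e-05 m^3/s per m


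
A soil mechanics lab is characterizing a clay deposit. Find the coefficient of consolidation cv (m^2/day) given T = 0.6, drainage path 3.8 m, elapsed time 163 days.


Result: 0.05315 m^2/day

Derivation:
Using cv = T * H_dr^2 / t
H_dr^2 = 3.8^2 = 14.44
cv = 0.6 * 14.44 / 163
cv = 0.05315 m^2/day


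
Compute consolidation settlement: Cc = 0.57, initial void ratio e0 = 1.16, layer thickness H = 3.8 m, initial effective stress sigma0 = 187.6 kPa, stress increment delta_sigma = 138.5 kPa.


Using Sc = Cc * H / (1 + e0) * log10((sigma0 + delta_sigma) / sigma0)
Stress ratio = (187.6 + 138.5) / 187.6 = 1.73827
log10(1.73827) = 0.240118
Cc * H / (1 + e0) = 0.57 * 3.8 / (1 + 1.16) = 1.00278
Sc = 1.00278 * 0.240118
Sc = 0.2408 m


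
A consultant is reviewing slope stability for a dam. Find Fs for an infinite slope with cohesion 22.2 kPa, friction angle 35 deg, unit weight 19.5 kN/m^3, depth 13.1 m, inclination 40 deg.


Result: 1.011

Derivation:
Using Fs = c / (gamma*H*sin(beta)*cos(beta)) + tan(phi)/tan(beta)
Cohesion contribution = 22.2 / (19.5*13.1*sin(40)*cos(40))
Cohesion contribution = 0.176492
Friction contribution = tan(35)/tan(40) = 0.834475
Fs = 0.176492 + 0.834475
Fs = 1.011


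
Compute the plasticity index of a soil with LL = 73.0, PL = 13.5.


Result: 59.5

Derivation:
Using PI = LL - PL
PI = 73.0 - 13.5
PI = 59.5


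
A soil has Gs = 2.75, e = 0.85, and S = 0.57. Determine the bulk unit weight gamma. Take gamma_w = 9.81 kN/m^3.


Result: 17.152 kN/m^3

Derivation:
Using gamma = gamma_w * (Gs + S*e) / (1 + e)
Numerator: Gs + S*e = 2.75 + 0.57*0.85 = 3.2345
Denominator: 1 + e = 1 + 0.85 = 1.85
gamma = 9.81 * 3.2345 / 1.85
gamma = 17.152 kN/m^3


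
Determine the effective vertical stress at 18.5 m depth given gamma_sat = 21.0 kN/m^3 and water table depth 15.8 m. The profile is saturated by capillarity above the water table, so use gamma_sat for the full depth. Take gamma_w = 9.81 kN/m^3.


Result: 362.01 kPa

Derivation:
Total stress = gamma_sat * depth
sigma = 21.0 * 18.5 = 388.5 kPa
Pore water pressure u = gamma_w * (depth - d_wt)
u = 9.81 * (18.5 - 15.8) = 26.487 kPa
Effective stress = sigma - u
sigma' = 388.5 - 26.487 = 362.01 kPa


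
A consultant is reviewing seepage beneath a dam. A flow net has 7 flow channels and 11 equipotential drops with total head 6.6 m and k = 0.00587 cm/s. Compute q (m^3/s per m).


Convert k to m/s for unit consistency with H:
k = 0.00587 cm/s = 0.00587 / 100 m/s = 5.87e-05 m/s
Using q = k * H * Nf / Nd
Nf / Nd = 7 / 11 = 0.6364
q = 5.87e-05 * 6.6 * 0.6364
q = 0.0002465 m^3/s per m


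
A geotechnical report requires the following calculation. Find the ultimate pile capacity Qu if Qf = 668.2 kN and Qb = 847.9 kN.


Using Qu = Qf + Qb
Qu = 668.2 + 847.9
Qu = 1516.1 kN


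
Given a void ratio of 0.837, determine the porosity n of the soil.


Using the relation n = e / (1 + e)
n = 0.837 / (1 + 0.837)
n = 0.837 / 1.837
n = 0.4556


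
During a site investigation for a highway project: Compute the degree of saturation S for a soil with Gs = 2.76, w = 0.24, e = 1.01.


Result: 0.6558

Derivation:
Using S = Gs * w / e
S = 2.76 * 0.24 / 1.01
S = 0.6558


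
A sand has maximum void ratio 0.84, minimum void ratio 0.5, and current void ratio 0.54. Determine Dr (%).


Result: 88.24 %

Derivation:
Using Dr = (e_max - e) / (e_max - e_min) * 100
e_max - e = 0.84 - 0.54 = 0.3
e_max - e_min = 0.84 - 0.5 = 0.34
Dr = 0.3 / 0.34 * 100
Dr = 88.24 %


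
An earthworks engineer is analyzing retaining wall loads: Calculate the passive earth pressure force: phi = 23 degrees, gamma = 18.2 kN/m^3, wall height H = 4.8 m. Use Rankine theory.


Compute passive earth pressure coefficient:
Kp = tan^2(45 + phi/2) = tan^2(56.5) = 2.282623
Compute passive force:
Pp = 0.5 * Kp * gamma * H^2
Pp = 0.5 * 2.282623 * 18.2 * 4.8^2
Pp = 478.58 kN/m


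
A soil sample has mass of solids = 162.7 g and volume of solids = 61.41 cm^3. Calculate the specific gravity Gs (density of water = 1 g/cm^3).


Using Gs = m_s / (V_s * rho_w)
Since rho_w = 1 g/cm^3:
Gs = 162.7 / 61.41
Gs = 2.649


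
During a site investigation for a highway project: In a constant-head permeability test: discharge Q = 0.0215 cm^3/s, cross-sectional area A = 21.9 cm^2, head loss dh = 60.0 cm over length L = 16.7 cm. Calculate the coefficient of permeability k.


Compute hydraulic gradient:
i = dh / L = 60.0 / 16.7 = 3.59281
Then apply Darcy's law:
k = Q / (A * i)
k = 0.0215 / (21.9 * 3.59281)
k = 0.0215 / 78.6826
k = 0.000273 cm/s


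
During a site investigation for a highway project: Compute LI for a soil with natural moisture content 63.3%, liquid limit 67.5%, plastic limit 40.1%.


Result: 0.847

Derivation:
First compute the plasticity index:
PI = LL - PL = 67.5 - 40.1 = 27.4
Then compute the liquidity index:
LI = (w - PL) / PI
LI = (63.3 - 40.1) / 27.4
LI = 0.847


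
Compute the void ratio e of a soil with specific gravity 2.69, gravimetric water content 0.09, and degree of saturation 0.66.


Using the relation e = Gs * w / S
e = 2.69 * 0.09 / 0.66
e = 0.3668


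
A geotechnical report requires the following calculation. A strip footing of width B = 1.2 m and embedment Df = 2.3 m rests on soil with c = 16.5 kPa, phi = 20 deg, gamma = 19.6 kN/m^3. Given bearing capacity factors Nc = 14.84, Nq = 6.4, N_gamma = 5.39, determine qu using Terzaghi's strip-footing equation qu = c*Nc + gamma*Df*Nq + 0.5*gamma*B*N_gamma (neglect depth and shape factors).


Result: 596.76 kPa

Derivation:
Compute qu = c*Nc + gamma*Df*Nq + 0.5*gamma*B*N_gamma
Term 1: 16.5 * 14.84 = 244.86
Term 2: 19.6 * 2.3 * 6.4 = 288.512
Term 3: 0.5 * 19.6 * 1.2 * 5.39 = 63.3864
qu = 244.86 + 288.512 + 63.3864
qu = 596.76 kPa


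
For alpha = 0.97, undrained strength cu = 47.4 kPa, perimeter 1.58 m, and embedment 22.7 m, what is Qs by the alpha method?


Result: 1649.05 kN

Derivation:
Using Qs = alpha * cu * perimeter * L
Qs = 0.97 * 47.4 * 1.58 * 22.7
Qs = 1649.05 kN


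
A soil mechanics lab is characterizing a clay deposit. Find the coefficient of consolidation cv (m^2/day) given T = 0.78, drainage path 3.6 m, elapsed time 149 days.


Result: 0.06784 m^2/day

Derivation:
Using cv = T * H_dr^2 / t
H_dr^2 = 3.6^2 = 12.96
cv = 0.78 * 12.96 / 149
cv = 0.06784 m^2/day


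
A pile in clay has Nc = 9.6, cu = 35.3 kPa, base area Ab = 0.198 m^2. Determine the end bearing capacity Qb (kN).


Result: 67.1 kN

Derivation:
Using Qb = Nc * cu * Ab
Qb = 9.6 * 35.3 * 0.198
Qb = 67.1 kN


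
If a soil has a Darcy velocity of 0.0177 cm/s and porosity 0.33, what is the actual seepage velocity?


Using v_s = v_d / n
v_s = 0.0177 / 0.33
v_s = 0.05364 cm/s


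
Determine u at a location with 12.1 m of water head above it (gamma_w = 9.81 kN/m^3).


Result: 118.7 kPa

Derivation:
Using u = gamma_w * h_w
u = 9.81 * 12.1
u = 118.7 kPa


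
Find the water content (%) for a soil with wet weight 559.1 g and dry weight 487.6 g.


Using w = (m_wet - m_dry) / m_dry * 100
m_wet - m_dry = 559.1 - 487.6 = 71.5 g
w = 71.5 / 487.6 * 100
w = 14.66 %


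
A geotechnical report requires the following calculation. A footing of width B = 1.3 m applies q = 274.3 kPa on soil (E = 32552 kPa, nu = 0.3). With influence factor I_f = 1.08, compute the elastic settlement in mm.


Result: 10.766 mm

Derivation:
Using Se = q * B * (1 - nu^2) * I_f / E
1 - nu^2 = 1 - 0.3^2 = 0.91
Se = 274.3 * 1.3 * 0.91 * 1.08 / 32552
Se = 0.010766 m
Convert to mm: Se = 0.010766 * 1000 = 10.766 mm


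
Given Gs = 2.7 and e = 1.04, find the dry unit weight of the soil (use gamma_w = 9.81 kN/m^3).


Using gamma_d = Gs * gamma_w / (1 + e)
gamma_d = 2.7 * 9.81 / (1 + 1.04)
gamma_d = 2.7 * 9.81 / 2.04
gamma_d = 12.984 kN/m^3


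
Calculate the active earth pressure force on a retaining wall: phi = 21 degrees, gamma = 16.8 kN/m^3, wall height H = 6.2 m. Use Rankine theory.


Result: 152.52 kN/m

Derivation:
Compute active earth pressure coefficient:
Ka = tan^2(45 - phi/2) = tan^2(34.5) = 0.472355
Compute active force:
Pa = 0.5 * Ka * gamma * H^2
Pa = 0.5 * 0.472355 * 16.8 * 6.2^2
Pa = 152.52 kN/m


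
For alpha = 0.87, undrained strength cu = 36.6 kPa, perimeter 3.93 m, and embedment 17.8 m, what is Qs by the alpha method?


Using Qs = alpha * cu * perimeter * L
Qs = 0.87 * 36.6 * 3.93 * 17.8
Qs = 2227.48 kN


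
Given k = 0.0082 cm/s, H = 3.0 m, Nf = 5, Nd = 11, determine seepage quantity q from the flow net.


Result: 0.0001118 m^3/s per m

Derivation:
Convert k to m/s for unit consistency with H:
k = 0.0082 cm/s = 0.0082 / 100 m/s = 8.2e-05 m/s
Using q = k * H * Nf / Nd
Nf / Nd = 5 / 11 = 0.4545
q = 8.2e-05 * 3.0 * 0.4545
q = 0.0001118 m^3/s per m


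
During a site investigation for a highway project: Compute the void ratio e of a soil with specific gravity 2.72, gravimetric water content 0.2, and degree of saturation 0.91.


Using the relation e = Gs * w / S
e = 2.72 * 0.2 / 0.91
e = 0.5978


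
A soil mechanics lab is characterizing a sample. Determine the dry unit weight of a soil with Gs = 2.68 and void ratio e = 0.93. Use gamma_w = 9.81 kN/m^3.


Using gamma_d = Gs * gamma_w / (1 + e)
gamma_d = 2.68 * 9.81 / (1 + 0.93)
gamma_d = 2.68 * 9.81 / 1.93
gamma_d = 13.622 kN/m^3


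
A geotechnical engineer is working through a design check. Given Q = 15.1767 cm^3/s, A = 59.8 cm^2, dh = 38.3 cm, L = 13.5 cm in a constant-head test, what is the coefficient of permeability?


Compute hydraulic gradient:
i = dh / L = 38.3 / 13.5 = 2.83704
Then apply Darcy's law:
k = Q / (A * i)
k = 15.1767 / (59.8 * 2.83704)
k = 15.1767 / 169.655
k = 0.089456 cm/s


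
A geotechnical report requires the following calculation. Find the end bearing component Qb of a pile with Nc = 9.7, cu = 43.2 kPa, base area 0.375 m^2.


Using Qb = Nc * cu * Ab
Qb = 9.7 * 43.2 * 0.375
Qb = 157.14 kN


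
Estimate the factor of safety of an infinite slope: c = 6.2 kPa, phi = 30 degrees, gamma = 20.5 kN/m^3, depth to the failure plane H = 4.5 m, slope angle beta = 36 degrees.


Result: 0.936

Derivation:
Using Fs = c / (gamma*H*sin(beta)*cos(beta)) + tan(phi)/tan(beta)
Cohesion contribution = 6.2 / (20.5*4.5*sin(36)*cos(36))
Cohesion contribution = 0.141335
Friction contribution = tan(30)/tan(36) = 0.794654
Fs = 0.141335 + 0.794654
Fs = 0.936


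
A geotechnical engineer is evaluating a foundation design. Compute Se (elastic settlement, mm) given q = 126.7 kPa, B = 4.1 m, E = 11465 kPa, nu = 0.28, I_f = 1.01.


Using Se = q * B * (1 - nu^2) * I_f / E
1 - nu^2 = 1 - 0.28^2 = 0.9216
Se = 126.7 * 4.1 * 0.9216 * 1.01 / 11465
Se = 0.042175 m
Convert to mm: Se = 0.042175 * 1000 = 42.175 mm


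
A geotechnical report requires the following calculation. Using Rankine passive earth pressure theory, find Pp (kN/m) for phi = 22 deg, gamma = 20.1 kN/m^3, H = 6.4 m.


Compute passive earth pressure coefficient:
Kp = tan^2(45 + phi/2) = tan^2(56.0) = 2.197987
Compute passive force:
Pp = 0.5 * Kp * gamma * H^2
Pp = 0.5 * 2.197987 * 20.1 * 6.4^2
Pp = 904.8 kN/m


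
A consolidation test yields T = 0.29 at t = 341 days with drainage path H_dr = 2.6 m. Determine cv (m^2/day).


Using cv = T * H_dr^2 / t
H_dr^2 = 2.6^2 = 6.76
cv = 0.29 * 6.76 / 341
cv = 0.00575 m^2/day


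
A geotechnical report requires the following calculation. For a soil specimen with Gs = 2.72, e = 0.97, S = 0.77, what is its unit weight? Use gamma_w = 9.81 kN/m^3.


Result: 17.264 kN/m^3

Derivation:
Using gamma = gamma_w * (Gs + S*e) / (1 + e)
Numerator: Gs + S*e = 2.72 + 0.77*0.97 = 3.4669
Denominator: 1 + e = 1 + 0.97 = 1.97
gamma = 9.81 * 3.4669 / 1.97
gamma = 17.264 kN/m^3


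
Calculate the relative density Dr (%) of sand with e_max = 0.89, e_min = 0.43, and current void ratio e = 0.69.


Using Dr = (e_max - e) / (e_max - e_min) * 100
e_max - e = 0.89 - 0.69 = 0.2
e_max - e_min = 0.89 - 0.43 = 0.46
Dr = 0.2 / 0.46 * 100
Dr = 43.48 %


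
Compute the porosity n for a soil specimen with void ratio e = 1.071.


Result: 0.5171

Derivation:
Using the relation n = e / (1 + e)
n = 1.071 / (1 + 1.071)
n = 1.071 / 2.071
n = 0.5171


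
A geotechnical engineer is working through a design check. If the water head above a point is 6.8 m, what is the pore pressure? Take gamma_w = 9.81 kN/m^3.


Using u = gamma_w * h_w
u = 9.81 * 6.8
u = 66.71 kPa


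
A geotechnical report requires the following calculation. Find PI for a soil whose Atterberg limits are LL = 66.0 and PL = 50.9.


Result: 15.1

Derivation:
Using PI = LL - PL
PI = 66.0 - 50.9
PI = 15.1


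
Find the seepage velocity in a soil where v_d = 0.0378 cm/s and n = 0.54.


Using v_s = v_d / n
v_s = 0.0378 / 0.54
v_s = 0.07 cm/s


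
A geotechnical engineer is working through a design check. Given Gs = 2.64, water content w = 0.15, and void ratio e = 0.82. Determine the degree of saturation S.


Result: 0.4829

Derivation:
Using S = Gs * w / e
S = 2.64 * 0.15 / 0.82
S = 0.4829


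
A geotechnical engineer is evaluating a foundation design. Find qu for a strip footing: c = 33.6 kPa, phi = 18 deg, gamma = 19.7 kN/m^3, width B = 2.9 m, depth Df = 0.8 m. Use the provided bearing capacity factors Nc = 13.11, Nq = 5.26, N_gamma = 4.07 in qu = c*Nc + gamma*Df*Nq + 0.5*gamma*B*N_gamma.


Compute qu = c*Nc + gamma*Df*Nq + 0.5*gamma*B*N_gamma
Term 1: 33.6 * 13.11 = 440.496
Term 2: 19.7 * 0.8 * 5.26 = 82.8976
Term 3: 0.5 * 19.7 * 2.9 * 4.07 = 116.25955
qu = 440.496 + 82.8976 + 116.25955
qu = 639.65 kPa


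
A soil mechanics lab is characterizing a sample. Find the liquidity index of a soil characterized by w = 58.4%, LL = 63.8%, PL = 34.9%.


First compute the plasticity index:
PI = LL - PL = 63.8 - 34.9 = 28.9
Then compute the liquidity index:
LI = (w - PL) / PI
LI = (58.4 - 34.9) / 28.9
LI = 0.813


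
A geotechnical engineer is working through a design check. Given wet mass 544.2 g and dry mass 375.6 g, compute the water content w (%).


Using w = (m_wet - m_dry) / m_dry * 100
m_wet - m_dry = 544.2 - 375.6 = 168.6 g
w = 168.6 / 375.6 * 100
w = 44.89 %


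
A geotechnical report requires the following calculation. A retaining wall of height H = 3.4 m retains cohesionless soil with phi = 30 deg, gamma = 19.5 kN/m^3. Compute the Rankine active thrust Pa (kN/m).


Result: 37.57 kN/m

Derivation:
Compute active earth pressure coefficient:
Ka = tan^2(45 - phi/2) = tan^2(30.0) = 0.333333
Compute active force:
Pa = 0.5 * Ka * gamma * H^2
Pa = 0.5 * 0.333333 * 19.5 * 3.4^2
Pa = 37.57 kN/m


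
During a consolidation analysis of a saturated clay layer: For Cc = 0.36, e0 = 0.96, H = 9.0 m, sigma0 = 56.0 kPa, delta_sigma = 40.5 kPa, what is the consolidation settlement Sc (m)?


Using Sc = Cc * H / (1 + e0) * log10((sigma0 + delta_sigma) / sigma0)
Stress ratio = (56.0 + 40.5) / 56.0 = 1.72321
log10(1.72321) = 0.236339
Cc * H / (1 + e0) = 0.36 * 9.0 / (1 + 0.96) = 1.65306
Sc = 1.65306 * 0.236339
Sc = 0.3907 m


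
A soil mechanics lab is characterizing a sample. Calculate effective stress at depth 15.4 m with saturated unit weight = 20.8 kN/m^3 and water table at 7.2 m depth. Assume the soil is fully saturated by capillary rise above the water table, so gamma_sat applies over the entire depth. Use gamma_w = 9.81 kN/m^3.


Total stress = gamma_sat * depth
sigma = 20.8 * 15.4 = 320.32 kPa
Pore water pressure u = gamma_w * (depth - d_wt)
u = 9.81 * (15.4 - 7.2) = 80.442 kPa
Effective stress = sigma - u
sigma' = 320.32 - 80.442 = 239.88 kPa


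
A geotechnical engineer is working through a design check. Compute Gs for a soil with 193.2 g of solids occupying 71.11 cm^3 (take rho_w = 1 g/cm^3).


Using Gs = m_s / (V_s * rho_w)
Since rho_w = 1 g/cm^3:
Gs = 193.2 / 71.11
Gs = 2.717


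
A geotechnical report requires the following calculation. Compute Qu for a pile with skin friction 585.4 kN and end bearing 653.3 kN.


Using Qu = Qf + Qb
Qu = 585.4 + 653.3
Qu = 1238.7 kN


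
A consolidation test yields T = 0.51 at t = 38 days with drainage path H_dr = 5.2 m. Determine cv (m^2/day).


Result: 0.36291 m^2/day

Derivation:
Using cv = T * H_dr^2 / t
H_dr^2 = 5.2^2 = 27.04
cv = 0.51 * 27.04 / 38
cv = 0.36291 m^2/day


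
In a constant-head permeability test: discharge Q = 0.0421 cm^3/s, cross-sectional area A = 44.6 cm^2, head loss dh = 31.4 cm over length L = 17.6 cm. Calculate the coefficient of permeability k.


Result: 0.000529 cm/s

Derivation:
Compute hydraulic gradient:
i = dh / L = 31.4 / 17.6 = 1.78409
Then apply Darcy's law:
k = Q / (A * i)
k = 0.0421 / (44.6 * 1.78409)
k = 0.0421 / 79.5705
k = 0.000529 cm/s


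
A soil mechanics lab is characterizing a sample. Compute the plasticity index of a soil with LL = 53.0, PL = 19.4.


Using PI = LL - PL
PI = 53.0 - 19.4
PI = 33.6


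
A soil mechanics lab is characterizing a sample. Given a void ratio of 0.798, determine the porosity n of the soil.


Result: 0.4438

Derivation:
Using the relation n = e / (1 + e)
n = 0.798 / (1 + 0.798)
n = 0.798 / 1.798
n = 0.4438


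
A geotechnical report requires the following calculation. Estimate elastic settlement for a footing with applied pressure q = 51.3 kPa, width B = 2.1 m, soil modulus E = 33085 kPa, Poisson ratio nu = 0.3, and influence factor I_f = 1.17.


Result: 3.467 mm

Derivation:
Using Se = q * B * (1 - nu^2) * I_f / E
1 - nu^2 = 1 - 0.3^2 = 0.91
Se = 51.3 * 2.1 * 0.91 * 1.17 / 33085
Se = 0.003467 m
Convert to mm: Se = 0.003467 * 1000 = 3.467 mm


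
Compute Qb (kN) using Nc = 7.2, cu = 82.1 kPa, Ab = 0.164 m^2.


Using Qb = Nc * cu * Ab
Qb = 7.2 * 82.1 * 0.164
Qb = 96.94 kN


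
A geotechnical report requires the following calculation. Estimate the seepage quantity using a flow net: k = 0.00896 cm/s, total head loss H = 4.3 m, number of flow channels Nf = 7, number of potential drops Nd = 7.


Convert k to m/s for unit consistency with H:
k = 0.00896 cm/s = 0.00896 / 100 m/s = 8.96e-05 m/s
Using q = k * H * Nf / Nd
Nf / Nd = 7 / 7 = 1.0
q = 8.96e-05 * 4.3 * 1.0
q = 0.0003853 m^3/s per m


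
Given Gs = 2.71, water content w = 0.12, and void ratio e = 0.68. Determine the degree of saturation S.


Using S = Gs * w / e
S = 2.71 * 0.12 / 0.68
S = 0.4782


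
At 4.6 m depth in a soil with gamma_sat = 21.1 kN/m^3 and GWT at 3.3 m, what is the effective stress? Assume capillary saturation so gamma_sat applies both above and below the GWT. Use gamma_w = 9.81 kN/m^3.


Result: 84.31 kPa

Derivation:
Total stress = gamma_sat * depth
sigma = 21.1 * 4.6 = 97.06 kPa
Pore water pressure u = gamma_w * (depth - d_wt)
u = 9.81 * (4.6 - 3.3) = 12.753 kPa
Effective stress = sigma - u
sigma' = 97.06 - 12.753 = 84.31 kPa


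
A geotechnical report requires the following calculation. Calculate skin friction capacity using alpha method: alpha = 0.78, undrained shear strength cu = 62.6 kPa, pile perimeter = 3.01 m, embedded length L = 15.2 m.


Using Qs = alpha * cu * perimeter * L
Qs = 0.78 * 62.6 * 3.01 * 15.2
Qs = 2233.98 kN


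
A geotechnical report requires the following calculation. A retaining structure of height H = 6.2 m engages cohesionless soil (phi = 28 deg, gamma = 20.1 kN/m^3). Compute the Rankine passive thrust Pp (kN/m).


Result: 1070.04 kN/m

Derivation:
Compute passive earth pressure coefficient:
Kp = tan^2(45 + phi/2) = tan^2(59.0) = 2.769826
Compute passive force:
Pp = 0.5 * Kp * gamma * H^2
Pp = 0.5 * 2.769826 * 20.1 * 6.2^2
Pp = 1070.04 kN/m


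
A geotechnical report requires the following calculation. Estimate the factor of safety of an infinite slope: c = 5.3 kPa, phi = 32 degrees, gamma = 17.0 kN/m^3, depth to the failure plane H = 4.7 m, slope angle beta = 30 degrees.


Using Fs = c / (gamma*H*sin(beta)*cos(beta)) + tan(phi)/tan(beta)
Cohesion contribution = 5.3 / (17.0*4.7*sin(30)*cos(30))
Cohesion contribution = 0.153189
Friction contribution = tan(32)/tan(30) = 1.08231
Fs = 0.153189 + 1.08231
Fs = 1.235


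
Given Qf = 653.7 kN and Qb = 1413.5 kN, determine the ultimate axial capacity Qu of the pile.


Using Qu = Qf + Qb
Qu = 653.7 + 1413.5
Qu = 2067.2 kN


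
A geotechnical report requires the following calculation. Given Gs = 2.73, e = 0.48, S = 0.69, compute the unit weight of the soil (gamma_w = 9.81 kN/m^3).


Using gamma = gamma_w * (Gs + S*e) / (1 + e)
Numerator: Gs + S*e = 2.73 + 0.69*0.48 = 3.0612
Denominator: 1 + e = 1 + 0.48 = 1.48
gamma = 9.81 * 3.0612 / 1.48
gamma = 20.291 kN/m^3


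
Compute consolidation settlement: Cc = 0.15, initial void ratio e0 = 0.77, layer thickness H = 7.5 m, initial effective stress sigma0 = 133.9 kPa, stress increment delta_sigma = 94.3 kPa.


Result: 0.1472 m

Derivation:
Using Sc = Cc * H / (1 + e0) * log10((sigma0 + delta_sigma) / sigma0)
Stress ratio = (133.9 + 94.3) / 133.9 = 1.70426
log10(1.70426) = 0.231535
Cc * H / (1 + e0) = 0.15 * 7.5 / (1 + 0.77) = 0.635593
Sc = 0.635593 * 0.231535
Sc = 0.1472 m


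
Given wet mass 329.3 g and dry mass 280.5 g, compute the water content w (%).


Using w = (m_wet - m_dry) / m_dry * 100
m_wet - m_dry = 329.3 - 280.5 = 48.8 g
w = 48.8 / 280.5 * 100
w = 17.4 %


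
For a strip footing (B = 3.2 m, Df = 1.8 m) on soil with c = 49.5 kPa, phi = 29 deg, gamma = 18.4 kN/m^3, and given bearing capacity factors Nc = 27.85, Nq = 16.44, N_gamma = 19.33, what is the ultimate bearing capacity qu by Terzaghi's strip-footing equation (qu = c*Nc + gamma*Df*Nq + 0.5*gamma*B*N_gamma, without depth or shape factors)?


Compute qu = c*Nc + gamma*Df*Nq + 0.5*gamma*B*N_gamma
Term 1: 49.5 * 27.85 = 1378.575
Term 2: 18.4 * 1.8 * 16.44 = 544.4928
Term 3: 0.5 * 18.4 * 3.2 * 19.33 = 569.0752
qu = 1378.575 + 544.4928 + 569.0752
qu = 2492.14 kPa


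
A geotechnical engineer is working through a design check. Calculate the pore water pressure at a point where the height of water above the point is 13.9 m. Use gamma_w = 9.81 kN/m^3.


Result: 136.36 kPa

Derivation:
Using u = gamma_w * h_w
u = 9.81 * 13.9
u = 136.36 kPa


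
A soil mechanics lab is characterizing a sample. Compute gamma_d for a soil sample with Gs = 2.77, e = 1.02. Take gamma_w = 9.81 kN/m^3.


Result: 13.452 kN/m^3

Derivation:
Using gamma_d = Gs * gamma_w / (1 + e)
gamma_d = 2.77 * 9.81 / (1 + 1.02)
gamma_d = 2.77 * 9.81 / 2.02
gamma_d = 13.452 kN/m^3


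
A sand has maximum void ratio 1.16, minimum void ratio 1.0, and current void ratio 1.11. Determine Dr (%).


Using Dr = (e_max - e) / (e_max - e_min) * 100
e_max - e = 1.16 - 1.11 = 0.05
e_max - e_min = 1.16 - 1.0 = 0.16
Dr = 0.05 / 0.16 * 100
Dr = 31.25 %


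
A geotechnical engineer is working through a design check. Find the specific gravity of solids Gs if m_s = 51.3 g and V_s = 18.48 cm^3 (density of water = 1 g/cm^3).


Result: 2.776

Derivation:
Using Gs = m_s / (V_s * rho_w)
Since rho_w = 1 g/cm^3:
Gs = 51.3 / 18.48
Gs = 2.776
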